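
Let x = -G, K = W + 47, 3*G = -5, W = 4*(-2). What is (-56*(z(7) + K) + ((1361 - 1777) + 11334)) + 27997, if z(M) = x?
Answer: 109913/3 ≈ 36638.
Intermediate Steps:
W = -8
G = -5/3 (G = (⅓)*(-5) = -5/3 ≈ -1.6667)
K = 39 (K = -8 + 47 = 39)
x = 5/3 (x = -1*(-5/3) = 5/3 ≈ 1.6667)
z(M) = 5/3
(-56*(z(7) + K) + ((1361 - 1777) + 11334)) + 27997 = (-56*(5/3 + 39) + ((1361 - 1777) + 11334)) + 27997 = (-56*122/3 + (-416 + 11334)) + 27997 = (-6832/3 + 10918) + 27997 = 25922/3 + 27997 = 109913/3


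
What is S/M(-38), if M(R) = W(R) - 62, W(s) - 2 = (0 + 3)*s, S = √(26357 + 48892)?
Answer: -3*√929/58 ≈ -1.5765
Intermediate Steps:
S = 9*√929 (S = √75249 = 9*√929 ≈ 274.32)
W(s) = 2 + 3*s (W(s) = 2 + (0 + 3)*s = 2 + 3*s)
M(R) = -60 + 3*R (M(R) = (2 + 3*R) - 62 = -60 + 3*R)
S/M(-38) = (9*√929)/(-60 + 3*(-38)) = (9*√929)/(-60 - 114) = (9*√929)/(-174) = (9*√929)*(-1/174) = -3*√929/58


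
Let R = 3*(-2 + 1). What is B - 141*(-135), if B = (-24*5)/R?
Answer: 19075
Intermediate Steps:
R = -3 (R = 3*(-1) = -3)
B = 40 (B = -24*5/(-3) = -120*(-⅓) = 40)
B - 141*(-135) = 40 - 141*(-135) = 40 + 19035 = 19075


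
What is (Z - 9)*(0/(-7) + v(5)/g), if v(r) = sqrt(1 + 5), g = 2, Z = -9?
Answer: -9*sqrt(6) ≈ -22.045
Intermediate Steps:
v(r) = sqrt(6)
(Z - 9)*(0/(-7) + v(5)/g) = (-9 - 9)*(0/(-7) + sqrt(6)/2) = -18*(0*(-1/7) + sqrt(6)*(1/2)) = -18*(0 + sqrt(6)/2) = -9*sqrt(6)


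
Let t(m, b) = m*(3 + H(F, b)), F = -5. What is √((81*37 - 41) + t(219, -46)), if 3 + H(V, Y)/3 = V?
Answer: I*√1643 ≈ 40.534*I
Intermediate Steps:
H(V, Y) = -9 + 3*V
t(m, b) = -21*m (t(m, b) = m*(3 + (-9 + 3*(-5))) = m*(3 + (-9 - 15)) = m*(3 - 24) = m*(-21) = -21*m)
√((81*37 - 41) + t(219, -46)) = √((81*37 - 41) - 21*219) = √((2997 - 41) - 4599) = √(2956 - 4599) = √(-1643) = I*√1643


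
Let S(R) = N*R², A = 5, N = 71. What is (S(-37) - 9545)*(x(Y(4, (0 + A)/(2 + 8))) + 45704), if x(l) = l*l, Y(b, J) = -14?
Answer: 4023318600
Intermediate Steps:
S(R) = 71*R²
x(l) = l²
(S(-37) - 9545)*(x(Y(4, (0 + A)/(2 + 8))) + 45704) = (71*(-37)² - 9545)*((-14)² + 45704) = (71*1369 - 9545)*(196 + 45704) = (97199 - 9545)*45900 = 87654*45900 = 4023318600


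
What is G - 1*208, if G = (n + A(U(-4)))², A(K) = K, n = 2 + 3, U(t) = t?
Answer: -207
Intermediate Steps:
n = 5
G = 1 (G = (5 - 4)² = 1² = 1)
G - 1*208 = 1 - 1*208 = 1 - 208 = -207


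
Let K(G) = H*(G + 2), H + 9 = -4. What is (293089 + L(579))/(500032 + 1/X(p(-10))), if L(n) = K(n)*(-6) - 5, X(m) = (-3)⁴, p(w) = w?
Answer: 27410562/40502593 ≈ 0.67676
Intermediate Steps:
H = -13 (H = -9 - 4 = -13)
X(m) = 81
K(G) = -26 - 13*G (K(G) = -13*(G + 2) = -13*(2 + G) = -26 - 13*G)
L(n) = 151 + 78*n (L(n) = (-26 - 13*n)*(-6) - 5 = (156 + 78*n) - 5 = 151 + 78*n)
(293089 + L(579))/(500032 + 1/X(p(-10))) = (293089 + (151 + 78*579))/(500032 + 1/81) = (293089 + (151 + 45162))/(500032 + 1/81) = (293089 + 45313)/(40502593/81) = 338402*(81/40502593) = 27410562/40502593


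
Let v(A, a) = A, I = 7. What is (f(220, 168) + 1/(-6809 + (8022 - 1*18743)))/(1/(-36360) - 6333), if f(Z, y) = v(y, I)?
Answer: -10708161804/403659595393 ≈ -0.026528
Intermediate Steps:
f(Z, y) = y
(f(220, 168) + 1/(-6809 + (8022 - 1*18743)))/(1/(-36360) - 6333) = (168 + 1/(-6809 + (8022 - 1*18743)))/(1/(-36360) - 6333) = (168 + 1/(-6809 + (8022 - 18743)))/(-1/36360 - 6333) = (168 + 1/(-6809 - 10721))/(-230267881/36360) = (168 + 1/(-17530))*(-36360/230267881) = (168 - 1/17530)*(-36360/230267881) = (2945039/17530)*(-36360/230267881) = -10708161804/403659595393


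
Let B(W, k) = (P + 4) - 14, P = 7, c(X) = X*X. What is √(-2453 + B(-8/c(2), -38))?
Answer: 2*I*√614 ≈ 49.558*I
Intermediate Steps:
c(X) = X²
B(W, k) = -3 (B(W, k) = (7 + 4) - 14 = 11 - 14 = -3)
√(-2453 + B(-8/c(2), -38)) = √(-2453 - 3) = √(-2456) = 2*I*√614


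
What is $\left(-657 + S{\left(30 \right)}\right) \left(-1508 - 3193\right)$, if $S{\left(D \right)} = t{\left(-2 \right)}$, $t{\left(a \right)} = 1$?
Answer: $3083856$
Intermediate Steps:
$S{\left(D \right)} = 1$
$\left(-657 + S{\left(30 \right)}\right) \left(-1508 - 3193\right) = \left(-657 + 1\right) \left(-1508 - 3193\right) = \left(-656\right) \left(-4701\right) = 3083856$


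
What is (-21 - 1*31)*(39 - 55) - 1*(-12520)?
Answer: 13352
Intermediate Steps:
(-21 - 1*31)*(39 - 55) - 1*(-12520) = (-21 - 31)*(-16) + 12520 = -52*(-16) + 12520 = 832 + 12520 = 13352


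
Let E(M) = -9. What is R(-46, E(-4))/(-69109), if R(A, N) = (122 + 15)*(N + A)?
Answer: 7535/69109 ≈ 0.10903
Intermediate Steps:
R(A, N) = 137*A + 137*N (R(A, N) = 137*(A + N) = 137*A + 137*N)
R(-46, E(-4))/(-69109) = (137*(-46) + 137*(-9))/(-69109) = (-6302 - 1233)*(-1/69109) = -7535*(-1/69109) = 7535/69109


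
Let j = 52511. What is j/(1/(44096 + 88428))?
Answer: 6958967764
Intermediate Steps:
j/(1/(44096 + 88428)) = 52511/(1/(44096 + 88428)) = 52511/(1/132524) = 52511*132524 = 6958967764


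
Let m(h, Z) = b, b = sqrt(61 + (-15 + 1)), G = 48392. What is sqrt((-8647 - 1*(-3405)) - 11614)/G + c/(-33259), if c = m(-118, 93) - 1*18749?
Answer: 18749/33259 - sqrt(47)/33259 + 7*I*sqrt(86)/24196 ≈ 0.56352 + 0.0026829*I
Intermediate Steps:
b = sqrt(47) (b = sqrt(61 - 14) = sqrt(47) ≈ 6.8557)
m(h, Z) = sqrt(47)
c = -18749 + sqrt(47) (c = sqrt(47) - 1*18749 = sqrt(47) - 18749 = -18749 + sqrt(47) ≈ -18742.)
sqrt((-8647 - 1*(-3405)) - 11614)/G + c/(-33259) = sqrt((-8647 - 1*(-3405)) - 11614)/48392 + (-18749 + sqrt(47))/(-33259) = sqrt((-8647 + 3405) - 11614)*(1/48392) + (-18749 + sqrt(47))*(-1/33259) = sqrt(-5242 - 11614)*(1/48392) + (18749/33259 - sqrt(47)/33259) = sqrt(-16856)*(1/48392) + (18749/33259 - sqrt(47)/33259) = (14*I*sqrt(86))*(1/48392) + (18749/33259 - sqrt(47)/33259) = 7*I*sqrt(86)/24196 + (18749/33259 - sqrt(47)/33259) = 18749/33259 - sqrt(47)/33259 + 7*I*sqrt(86)/24196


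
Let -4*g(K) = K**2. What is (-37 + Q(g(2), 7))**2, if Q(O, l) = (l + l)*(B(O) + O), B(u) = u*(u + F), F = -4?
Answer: 361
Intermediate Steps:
g(K) = -K**2/4
B(u) = u*(-4 + u) (B(u) = u*(u - 4) = u*(-4 + u))
Q(O, l) = 2*l*(O + O*(-4 + O)) (Q(O, l) = (l + l)*(O*(-4 + O) + O) = (2*l)*(O + O*(-4 + O)) = 2*l*(O + O*(-4 + O)))
(-37 + Q(g(2), 7))**2 = (-37 + 2*(-1/4*2**2)*7*(-3 - 1/4*2**2))**2 = (-37 + 2*(-1/4*4)*7*(-3 - 1/4*4))**2 = (-37 + 2*(-1)*7*(-3 - 1))**2 = (-37 + 2*(-1)*7*(-4))**2 = (-37 + 56)**2 = 19**2 = 361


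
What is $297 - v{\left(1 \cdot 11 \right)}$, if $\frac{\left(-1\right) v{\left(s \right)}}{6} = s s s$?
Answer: $8283$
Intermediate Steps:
$v{\left(s \right)} = - 6 s^{3}$ ($v{\left(s \right)} = - 6 s s s = - 6 s^{2} s = - 6 s^{3}$)
$297 - v{\left(1 \cdot 11 \right)} = 297 - - 6 \left(1 \cdot 11\right)^{3} = 297 - - 6 \cdot 11^{3} = 297 - \left(-6\right) 1331 = 297 - -7986 = 297 + 7986 = 8283$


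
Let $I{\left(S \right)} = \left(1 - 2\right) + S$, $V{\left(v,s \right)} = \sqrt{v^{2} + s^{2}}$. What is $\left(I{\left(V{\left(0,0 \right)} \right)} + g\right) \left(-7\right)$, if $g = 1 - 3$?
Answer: $21$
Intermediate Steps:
$V{\left(v,s \right)} = \sqrt{s^{2} + v^{2}}$
$I{\left(S \right)} = -1 + S$
$g = -2$ ($g = 1 - 3 = -2$)
$\left(I{\left(V{\left(0,0 \right)} \right)} + g\right) \left(-7\right) = \left(\left(-1 + \sqrt{0^{2} + 0^{2}}\right) - 2\right) \left(-7\right) = \left(\left(-1 + \sqrt{0 + 0}\right) - 2\right) \left(-7\right) = \left(\left(-1 + \sqrt{0}\right) - 2\right) \left(-7\right) = \left(\left(-1 + 0\right) - 2\right) \left(-7\right) = \left(-1 - 2\right) \left(-7\right) = \left(-3\right) \left(-7\right) = 21$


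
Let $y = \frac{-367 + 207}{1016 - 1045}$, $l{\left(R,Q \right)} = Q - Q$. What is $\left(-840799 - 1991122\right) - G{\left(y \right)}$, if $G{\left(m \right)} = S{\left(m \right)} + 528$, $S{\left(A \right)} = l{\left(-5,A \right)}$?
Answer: $-2832449$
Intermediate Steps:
$l{\left(R,Q \right)} = 0$
$S{\left(A \right)} = 0$
$y = \frac{160}{29}$ ($y = - \frac{160}{-29} = \left(-160\right) \left(- \frac{1}{29}\right) = \frac{160}{29} \approx 5.5172$)
$G{\left(m \right)} = 528$ ($G{\left(m \right)} = 0 + 528 = 528$)
$\left(-840799 - 1991122\right) - G{\left(y \right)} = \left(-840799 - 1991122\right) - 528 = -2831921 - 528 = -2832449$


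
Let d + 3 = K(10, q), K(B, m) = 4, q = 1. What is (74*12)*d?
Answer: 888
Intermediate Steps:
d = 1 (d = -3 + 4 = 1)
(74*12)*d = (74*12)*1 = 888*1 = 888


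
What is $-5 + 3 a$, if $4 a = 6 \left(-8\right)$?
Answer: $-41$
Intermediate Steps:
$a = -12$ ($a = \frac{6 \left(-8\right)}{4} = \frac{1}{4} \left(-48\right) = -12$)
$-5 + 3 a = -5 + 3 \left(-12\right) = -5 - 36 = -41$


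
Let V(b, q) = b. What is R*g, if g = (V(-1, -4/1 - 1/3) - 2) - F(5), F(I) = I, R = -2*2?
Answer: 32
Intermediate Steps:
R = -4
g = -8 (g = (-1 - 2) - 1*5 = -3 - 5 = -8)
R*g = -4*(-8) = 32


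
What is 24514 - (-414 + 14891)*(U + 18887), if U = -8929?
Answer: -144137452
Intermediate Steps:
24514 - (-414 + 14891)*(U + 18887) = 24514 - (-414 + 14891)*(-8929 + 18887) = 24514 - 14477*9958 = 24514 - 1*144161966 = 24514 - 144161966 = -144137452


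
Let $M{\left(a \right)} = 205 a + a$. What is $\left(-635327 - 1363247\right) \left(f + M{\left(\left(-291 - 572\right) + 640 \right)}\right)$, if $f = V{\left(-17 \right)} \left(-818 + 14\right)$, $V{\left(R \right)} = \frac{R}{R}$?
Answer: $93417345908$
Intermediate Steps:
$V{\left(R \right)} = 1$
$f = -804$ ($f = 1 \left(-818 + 14\right) = 1 \left(-804\right) = -804$)
$M{\left(a \right)} = 206 a$
$\left(-635327 - 1363247\right) \left(f + M{\left(\left(-291 - 572\right) + 640 \right)}\right) = \left(-635327 - 1363247\right) \left(-804 + 206 \left(\left(-291 - 572\right) + 640\right)\right) = - 1998574 \left(-804 + 206 \left(-863 + 640\right)\right) = - 1998574 \left(-804 + 206 \left(-223\right)\right) = - 1998574 \left(-804 - 45938\right) = \left(-1998574\right) \left(-46742\right) = 93417345908$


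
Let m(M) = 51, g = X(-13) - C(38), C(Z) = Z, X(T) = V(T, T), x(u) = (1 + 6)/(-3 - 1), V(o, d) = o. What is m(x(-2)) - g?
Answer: 102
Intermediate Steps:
x(u) = -7/4 (x(u) = 7/(-4) = 7*(-¼) = -7/4)
X(T) = T
g = -51 (g = -13 - 1*38 = -13 - 38 = -51)
m(x(-2)) - g = 51 - 1*(-51) = 51 + 51 = 102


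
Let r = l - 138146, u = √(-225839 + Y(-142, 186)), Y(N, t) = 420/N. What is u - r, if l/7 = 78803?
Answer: -413475 + I*√1138469309/71 ≈ -4.1348e+5 + 475.23*I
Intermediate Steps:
l = 551621 (l = 7*78803 = 551621)
u = I*√1138469309/71 (u = √(-225839 + 420/(-142)) = √(-225839 + 420*(-1/142)) = √(-225839 - 210/71) = √(-16034779/71) = I*√1138469309/71 ≈ 475.23*I)
r = 413475 (r = 551621 - 138146 = 413475)
u - r = I*√1138469309/71 - 1*413475 = I*√1138469309/71 - 413475 = -413475 + I*√1138469309/71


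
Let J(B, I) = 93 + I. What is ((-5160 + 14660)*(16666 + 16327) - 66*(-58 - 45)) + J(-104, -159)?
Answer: 313440232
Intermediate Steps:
((-5160 + 14660)*(16666 + 16327) - 66*(-58 - 45)) + J(-104, -159) = ((-5160 + 14660)*(16666 + 16327) - 66*(-58 - 45)) + (93 - 159) = (9500*32993 - 66*(-103)) - 66 = (313433500 + 6798) - 66 = 313440298 - 66 = 313440232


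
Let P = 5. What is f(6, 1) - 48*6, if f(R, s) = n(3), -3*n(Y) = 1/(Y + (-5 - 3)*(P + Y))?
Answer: -52703/183 ≈ -287.99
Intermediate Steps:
n(Y) = -1/(3*(-40 - 7*Y)) (n(Y) = -1/(3*(Y + (-5 - 3)*(5 + Y))) = -1/(3*(Y - 8*(5 + Y))) = -1/(3*(Y + (-40 - 8*Y))) = -1/(3*(-40 - 7*Y)))
f(R, s) = 1/183 (f(R, s) = 1/(3*(40 + 7*3)) = 1/(3*(40 + 21)) = (⅓)/61 = (⅓)*(1/61) = 1/183)
f(6, 1) - 48*6 = 1/183 - 48*6 = 1/183 - 288 = -52703/183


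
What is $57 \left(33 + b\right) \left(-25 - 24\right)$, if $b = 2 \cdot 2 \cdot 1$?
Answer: $-103341$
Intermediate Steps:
$b = 4$ ($b = 4 \cdot 1 = 4$)
$57 \left(33 + b\right) \left(-25 - 24\right) = 57 \left(33 + 4\right) \left(-25 - 24\right) = 57 \cdot 37 \left(-49\right) = 57 \left(-1813\right) = -103341$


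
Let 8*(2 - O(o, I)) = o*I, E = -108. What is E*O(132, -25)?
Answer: -44766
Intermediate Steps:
O(o, I) = 2 - I*o/8 (O(o, I) = 2 - o*I/8 = 2 - I*o/8)
E*O(132, -25) = -108*(2 - ⅛*(-25)*132) = -108*(2 + 825/2) = -108*829/2 = -44766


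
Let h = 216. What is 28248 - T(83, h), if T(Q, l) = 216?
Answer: 28032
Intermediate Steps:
28248 - T(83, h) = 28248 - 1*216 = 28248 - 216 = 28032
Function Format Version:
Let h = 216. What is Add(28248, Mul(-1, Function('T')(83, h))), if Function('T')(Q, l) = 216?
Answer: 28032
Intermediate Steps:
Add(28248, Mul(-1, Function('T')(83, h))) = Add(28248, Mul(-1, 216)) = Add(28248, -216) = 28032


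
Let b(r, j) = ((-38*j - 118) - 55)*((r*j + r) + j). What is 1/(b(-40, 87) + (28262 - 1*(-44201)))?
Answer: 1/12015870 ≈ 8.3223e-8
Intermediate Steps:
b(r, j) = (-173 - 38*j)*(j + r + j*r) (b(r, j) = ((-118 - 38*j) - 55)*((j*r + r) + j) = (-173 - 38*j)*((r + j*r) + j) = (-173 - 38*j)*(j + r + j*r))
1/(b(-40, 87) + (28262 - 1*(-44201))) = 1/((-173*87 - 173*(-40) - 38*87² - 211*87*(-40) - 38*(-40)*87²) + (28262 - 1*(-44201))) = 1/((-15051 + 6920 - 38*7569 + 734280 - 38*(-40)*7569) + (28262 + 44201)) = 1/((-15051 + 6920 - 287622 + 734280 + 11504880) + 72463) = 1/(11943407 + 72463) = 1/12015870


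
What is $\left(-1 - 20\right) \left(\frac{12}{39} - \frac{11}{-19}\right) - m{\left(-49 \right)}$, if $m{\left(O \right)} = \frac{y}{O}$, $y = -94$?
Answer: $- \frac{248569}{12103} \approx -20.538$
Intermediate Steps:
$m{\left(O \right)} = - \frac{94}{O}$
$\left(-1 - 20\right) \left(\frac{12}{39} - \frac{11}{-19}\right) - m{\left(-49 \right)} = \left(-1 - 20\right) \left(\frac{12}{39} - \frac{11}{-19}\right) - - \frac{94}{-49} = - 21 \left(12 \cdot \frac{1}{39} - - \frac{11}{19}\right) - \left(-94\right) \left(- \frac{1}{49}\right) = - 21 \left(\frac{4}{13} + \frac{11}{19}\right) - \frac{94}{49} = \left(-21\right) \frac{219}{247} - \frac{94}{49} = - \frac{4599}{247} - \frac{94}{49} = - \frac{248569}{12103}$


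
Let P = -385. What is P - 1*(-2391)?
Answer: 2006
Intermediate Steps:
P - 1*(-2391) = -385 - 1*(-2391) = -385 + 2391 = 2006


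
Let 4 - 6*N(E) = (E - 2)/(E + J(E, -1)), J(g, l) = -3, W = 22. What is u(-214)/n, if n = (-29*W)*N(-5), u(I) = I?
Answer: 5136/7975 ≈ 0.64401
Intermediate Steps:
N(E) = ⅔ - (-2 + E)/(6*(-3 + E)) (N(E) = ⅔ - (E - 2)/(6*(E - 3)) = ⅔ - (-2 + E)/(6*(-3 + E)))
n = -7975/24 (n = (-29*22)*((-10 + 3*(-5))/(6*(-3 - 5))) = -319*(-10 - 15)/(3*(-8)) = -319*(-1)*(-25)/(3*8) = -638*25/48 = -7975/24 ≈ -332.29)
u(-214)/n = -214/(-7975/24) = -214*(-24/7975) = 5136/7975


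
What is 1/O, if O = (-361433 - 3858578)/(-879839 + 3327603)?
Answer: -2447764/4220011 ≈ -0.58004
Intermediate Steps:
O = -4220011/2447764 ≈ -1.7240
1/O = 1/(-4220011/2447764) = -2447764/4220011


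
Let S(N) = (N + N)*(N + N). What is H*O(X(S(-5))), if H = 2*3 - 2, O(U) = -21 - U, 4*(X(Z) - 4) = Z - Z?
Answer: -100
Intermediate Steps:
S(N) = 4*N² (S(N) = (2*N)*(2*N) = 4*N²)
X(Z) = 4 (X(Z) = 4 + (Z - Z)/4 = 4 + (¼)*0 = 4 + 0 = 4)
H = 4 (H = 6 - 2 = 4)
H*O(X(S(-5))) = 4*(-21 - 1*4) = 4*(-21 - 4) = 4*(-25) = -100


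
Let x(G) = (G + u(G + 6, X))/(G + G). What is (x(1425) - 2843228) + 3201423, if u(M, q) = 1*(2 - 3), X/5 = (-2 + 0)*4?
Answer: 510428587/1425 ≈ 3.5820e+5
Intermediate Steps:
X = -40 (X = 5*((-2 + 0)*4) = 5*(-2*4) = 5*(-8) = -40)
u(M, q) = -1 (u(M, q) = 1*(-1) = -1)
x(G) = (-1 + G)/(2*G) (x(G) = (G - 1)/(G + G) = (-1 + G)/((2*G)) = (-1 + G)*(1/(2*G)) = (-1 + G)/(2*G))
(x(1425) - 2843228) + 3201423 = ((1/2)*(-1 + 1425)/1425 - 2843228) + 3201423 = ((1/2)*(1/1425)*1424 - 2843228) + 3201423 = (712/1425 - 2843228) + 3201423 = -4051599188/1425 + 3201423 = 510428587/1425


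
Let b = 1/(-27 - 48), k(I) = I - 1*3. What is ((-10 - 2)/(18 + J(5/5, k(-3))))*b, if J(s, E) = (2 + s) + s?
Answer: 2/275 ≈ 0.0072727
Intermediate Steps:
k(I) = -3 + I (k(I) = I - 3 = -3 + I)
b = -1/75 (b = 1/(-75) = -1/75 ≈ -0.013333)
J(s, E) = 2 + 2*s
((-10 - 2)/(18 + J(5/5, k(-3))))*b = ((-10 - 2)/(18 + (2 + 2*(5/5))))*(-1/75) = -12/(18 + (2 + 2*(5*(1/5))))*(-1/75) = -12/(18 + (2 + 2*1))*(-1/75) = -12/(18 + (2 + 2))*(-1/75) = -12/(18 + 4)*(-1/75) = -12/22*(-1/75) = -12*1/22*(-1/75) = -6/11*(-1/75) = 2/275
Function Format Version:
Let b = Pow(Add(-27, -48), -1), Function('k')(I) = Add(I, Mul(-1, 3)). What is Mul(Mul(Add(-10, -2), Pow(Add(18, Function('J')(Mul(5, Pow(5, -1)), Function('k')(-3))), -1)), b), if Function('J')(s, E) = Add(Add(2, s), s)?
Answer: Rational(2, 275) ≈ 0.0072727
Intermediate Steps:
Function('k')(I) = Add(-3, I) (Function('k')(I) = Add(I, -3) = Add(-3, I))
b = Rational(-1, 75) (b = Pow(-75, -1) = Rational(-1, 75) ≈ -0.013333)
Function('J')(s, E) = Add(2, Mul(2, s))
Mul(Mul(Add(-10, -2), Pow(Add(18, Function('J')(Mul(5, Pow(5, -1)), Function('k')(-3))), -1)), b) = Mul(Mul(Add(-10, -2), Pow(Add(18, Add(2, Mul(2, Mul(5, Pow(5, -1))))), -1)), Rational(-1, 75)) = Mul(Mul(-12, Pow(Add(18, Add(2, Mul(2, Mul(5, Rational(1, 5))))), -1)), Rational(-1, 75)) = Mul(Mul(-12, Pow(Add(18, Add(2, Mul(2, 1))), -1)), Rational(-1, 75)) = Mul(Mul(-12, Pow(Add(18, Add(2, 2)), -1)), Rational(-1, 75)) = Mul(Mul(-12, Pow(Add(18, 4), -1)), Rational(-1, 75)) = Mul(Mul(-12, Pow(22, -1)), Rational(-1, 75)) = Mul(Mul(-12, Rational(1, 22)), Rational(-1, 75)) = Mul(Rational(-6, 11), Rational(-1, 75)) = Rational(2, 275)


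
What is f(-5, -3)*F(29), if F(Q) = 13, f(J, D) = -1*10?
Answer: -130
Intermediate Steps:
f(J, D) = -10
f(-5, -3)*F(29) = -10*13 = -130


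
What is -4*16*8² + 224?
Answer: -3872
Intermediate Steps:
-4*16*8² + 224 = -64*64 + 224 = -4096 + 224 = -3872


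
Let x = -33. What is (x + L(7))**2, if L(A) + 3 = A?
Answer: 841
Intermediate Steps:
L(A) = -3 + A
(x + L(7))**2 = (-33 + (-3 + 7))**2 = (-33 + 4)**2 = (-29)**2 = 841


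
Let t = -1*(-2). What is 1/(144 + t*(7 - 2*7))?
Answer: 1/130 ≈ 0.0076923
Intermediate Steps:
t = 2
1/(144 + t*(7 - 2*7)) = 1/(144 + 2*(7 - 2*7)) = 1/(144 + 2*(7 - 14)) = 1/(144 + 2*(-7)) = 1/(144 - 14) = 1/130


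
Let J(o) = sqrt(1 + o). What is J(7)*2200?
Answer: 4400*sqrt(2) ≈ 6222.5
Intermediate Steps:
J(7)*2200 = sqrt(1 + 7)*2200 = sqrt(8)*2200 = (2*sqrt(2))*2200 = 4400*sqrt(2)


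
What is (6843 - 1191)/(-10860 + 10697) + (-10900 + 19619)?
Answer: 1415545/163 ≈ 8684.3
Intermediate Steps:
(6843 - 1191)/(-10860 + 10697) + (-10900 + 19619) = 5652/(-163) + 8719 = 5652*(-1/163) + 8719 = -5652/163 + 8719 = 1415545/163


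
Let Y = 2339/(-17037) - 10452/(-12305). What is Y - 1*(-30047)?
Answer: 6299210932724/209640285 ≈ 30048.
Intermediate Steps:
Y = 149289329/209640285 (Y = 2339*(-1/17037) - 10452*(-1/12305) = -2339/17037 + 10452/12305 = 149289329/209640285 ≈ 0.71212)
Y - 1*(-30047) = 149289329/209640285 - 1*(-30047) = 149289329/209640285 + 30047 = 6299210932724/209640285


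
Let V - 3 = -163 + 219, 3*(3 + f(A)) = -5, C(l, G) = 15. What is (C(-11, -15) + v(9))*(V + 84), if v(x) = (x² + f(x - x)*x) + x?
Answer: 9009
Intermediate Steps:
f(A) = -14/3 (f(A) = -3 + (⅓)*(-5) = -3 - 5/3 = -14/3)
V = 59 (V = 3 + (-163 + 219) = 3 + 56 = 59)
v(x) = x² - 11*x/3 (v(x) = (x² - 14*x/3) + x = x² - 11*x/3)
(C(-11, -15) + v(9))*(V + 84) = (15 + (⅓)*9*(-11 + 3*9))*(59 + 84) = (15 + (⅓)*9*(-11 + 27))*143 = (15 + (⅓)*9*16)*143 = (15 + 48)*143 = 63*143 = 9009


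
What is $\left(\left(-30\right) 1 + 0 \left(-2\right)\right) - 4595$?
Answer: $-4625$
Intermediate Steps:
$\left(\left(-30\right) 1 + 0 \left(-2\right)\right) - 4595 = \left(-30 + 0\right) - 4595 = -30 - 4595 = -4625$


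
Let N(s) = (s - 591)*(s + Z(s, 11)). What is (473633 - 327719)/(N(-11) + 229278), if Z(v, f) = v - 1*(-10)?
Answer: 24319/39417 ≈ 0.61697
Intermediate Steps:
Z(v, f) = 10 + v (Z(v, f) = v + 10 = 10 + v)
N(s) = (-591 + s)*(10 + 2*s) (N(s) = (s - 591)*(s + (10 + s)) = (-591 + s)*(10 + 2*s))
(473633 - 327719)/(N(-11) + 229278) = (473633 - 327719)/((-5910 - 1172*(-11) + 2*(-11)²) + 229278) = 145914/((-5910 + 12892 + 2*121) + 229278) = 145914/((-5910 + 12892 + 242) + 229278) = 145914/(7224 + 229278) = 145914/236502 = 145914*(1/236502) = 24319/39417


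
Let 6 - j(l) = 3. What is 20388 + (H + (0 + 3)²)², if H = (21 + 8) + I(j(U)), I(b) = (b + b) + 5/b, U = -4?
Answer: 202261/9 ≈ 22473.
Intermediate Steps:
j(l) = 3 (j(l) = 6 - 1*3 = 6 - 3 = 3)
I(b) = 2*b + 5/b
H = 110/3 (H = (21 + 8) + (2*3 + 5/3) = 29 + (6 + 5*(⅓)) = 29 + (6 + 5/3) = 29 + 23/3 = 110/3 ≈ 36.667)
20388 + (H + (0 + 3)²)² = 20388 + (110/3 + (0 + 3)²)² = 20388 + (110/3 + 3²)² = 20388 + (110/3 + 9)² = 20388 + (137/3)² = 20388 + 18769/9 = 202261/9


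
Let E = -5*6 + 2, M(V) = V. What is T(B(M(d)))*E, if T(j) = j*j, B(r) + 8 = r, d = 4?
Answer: -448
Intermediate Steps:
B(r) = -8 + r
T(j) = j**2
E = -28 (E = -30 + 2 = -28)
T(B(M(d)))*E = (-8 + 4)**2*(-28) = (-4)**2*(-28) = 16*(-28) = -448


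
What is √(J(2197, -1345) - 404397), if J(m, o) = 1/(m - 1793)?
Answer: I*√16501015087/202 ≈ 635.92*I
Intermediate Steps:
J(m, o) = 1/(-1793 + m)
√(J(2197, -1345) - 404397) = √(1/(-1793 + 2197) - 404397) = √(1/404 - 404397) = √(-163376387/404) = I*√16501015087/202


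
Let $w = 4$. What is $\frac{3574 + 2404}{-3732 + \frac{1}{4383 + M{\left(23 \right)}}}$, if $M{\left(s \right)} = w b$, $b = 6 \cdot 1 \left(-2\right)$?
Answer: $- \frac{25914630}{16178219} \approx -1.6018$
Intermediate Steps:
$b = -12$ ($b = 6 \left(-2\right) = -12$)
$M{\left(s \right)} = -48$ ($M{\left(s \right)} = 4 \left(-12\right) = -48$)
$\frac{3574 + 2404}{-3732 + \frac{1}{4383 + M{\left(23 \right)}}} = \frac{3574 + 2404}{-3732 + \frac{1}{4383 - 48}} = \frac{5978}{-3732 + \frac{1}{4335}} = \frac{5978}{- \frac{16178219}{4335}} = 5978 \left(- \frac{4335}{16178219}\right) = - \frac{25914630}{16178219}$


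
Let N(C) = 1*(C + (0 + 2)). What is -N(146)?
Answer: -148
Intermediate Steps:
N(C) = 2 + C (N(C) = 1*(C + 2) = 1*(2 + C) = 2 + C)
-N(146) = -(2 + 146) = -1*148 = -148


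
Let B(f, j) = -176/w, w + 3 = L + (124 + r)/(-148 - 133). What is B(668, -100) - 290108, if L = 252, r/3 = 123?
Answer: -458081656/1579 ≈ -2.9011e+5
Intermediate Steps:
r = 369 (r = 3*123 = 369)
w = 69476/281 (w = -3 + (252 + (124 + 369)/(-148 - 133)) = -3 + (252 + 493/(-281)) = -3 + (252 + 493*(-1/281)) = -3 + (252 - 493/281) = -3 + 70319/281 = 69476/281 ≈ 247.25)
B(f, j) = -1124/1579 (B(f, j) = -176/69476/281 = -176*281/69476 = -1124/1579)
B(668, -100) - 290108 = -1124/1579 - 290108 = -458081656/1579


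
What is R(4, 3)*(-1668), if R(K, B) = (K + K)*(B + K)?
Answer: -93408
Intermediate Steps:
R(K, B) = 2*K*(B + K) (R(K, B) = (2*K)*(B + K) = 2*K*(B + K))
R(4, 3)*(-1668) = (2*4*(3 + 4))*(-1668) = (2*4*7)*(-1668) = 56*(-1668) = -93408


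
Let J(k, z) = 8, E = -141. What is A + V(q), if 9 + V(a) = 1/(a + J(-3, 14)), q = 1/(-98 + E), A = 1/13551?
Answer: -76607683/8631987 ≈ -8.8749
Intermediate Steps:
A = 1/13551 ≈ 7.3795e-5
q = -1/239 (q = 1/(-98 - 141) = 1/(-239) = -1/239 ≈ -0.0041841)
V(a) = -9 + 1/(8 + a) (V(a) = -9 + 1/(a + 8) = -9 + 1/(8 + a))
A + V(q) = 1/13551 + (-71 - 9*(-1/239))/(8 - 1/239) = 1/13551 + (-71 + 9/239)/(1911/239) = 1/13551 + (239/1911)*(-16960/239) = 1/13551 - 16960/1911 = -76607683/8631987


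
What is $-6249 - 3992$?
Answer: $-10241$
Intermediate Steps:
$-6249 - 3992 = -10241$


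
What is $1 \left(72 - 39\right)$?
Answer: $33$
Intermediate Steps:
$1 \left(72 - 39\right) = 1 \cdot 33 = 33$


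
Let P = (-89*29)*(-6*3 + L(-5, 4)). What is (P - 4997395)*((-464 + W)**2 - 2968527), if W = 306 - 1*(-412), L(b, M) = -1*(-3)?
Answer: 14400061265480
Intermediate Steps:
L(b, M) = 3
W = 718 (W = 306 + 412 = 718)
P = 38715 (P = (-89*29)*(-6*3 + 3) = -2581*(-18 + 3) = -2581*(-15) = 38715)
(P - 4997395)*((-464 + W)**2 - 2968527) = (38715 - 4997395)*((-464 + 718)**2 - 2968527) = -4958680*(254**2 - 2968527) = -4958680*(64516 - 2968527) = -4958680*(-2904011) = 14400061265480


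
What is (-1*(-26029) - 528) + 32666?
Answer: 58167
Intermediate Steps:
(-1*(-26029) - 528) + 32666 = (26029 - 528) + 32666 = 25501 + 32666 = 58167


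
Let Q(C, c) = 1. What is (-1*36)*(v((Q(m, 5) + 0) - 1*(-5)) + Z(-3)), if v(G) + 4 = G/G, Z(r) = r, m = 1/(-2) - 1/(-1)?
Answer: 216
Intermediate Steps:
m = 1/2 (m = 1*(-1/2) - 1*(-1) = -1/2 + 1 = 1/2 ≈ 0.50000)
v(G) = -3 (v(G) = -4 + G/G = -4 + 1 = -3)
(-1*36)*(v((Q(m, 5) + 0) - 1*(-5)) + Z(-3)) = (-1*36)*(-3 - 3) = -36*(-6) = 216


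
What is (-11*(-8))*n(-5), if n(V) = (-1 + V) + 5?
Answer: -88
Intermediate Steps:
n(V) = 4 + V
(-11*(-8))*n(-5) = (-11*(-8))*(4 - 5) = 88*(-1) = -88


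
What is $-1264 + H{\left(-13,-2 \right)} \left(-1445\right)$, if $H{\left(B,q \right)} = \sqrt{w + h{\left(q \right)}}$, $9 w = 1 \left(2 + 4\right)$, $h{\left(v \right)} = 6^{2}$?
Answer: $-1264 - \frac{1445 \sqrt{330}}{3} \approx -10014.0$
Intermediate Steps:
$h{\left(v \right)} = 36$
$w = \frac{2}{3}$ ($w = \frac{1 \left(2 + 4\right)}{9} = \frac{1 \cdot 6}{9} = \frac{1}{9} \cdot 6 = \frac{2}{3} \approx 0.66667$)
$H{\left(B,q \right)} = \frac{\sqrt{330}}{3}$ ($H{\left(B,q \right)} = \sqrt{\frac{2}{3} + 36} = \sqrt{\frac{110}{3}} = \frac{\sqrt{330}}{3}$)
$-1264 + H{\left(-13,-2 \right)} \left(-1445\right) = -1264 + \frac{\sqrt{330}}{3} \left(-1445\right) = -1264 - \frac{1445 \sqrt{330}}{3}$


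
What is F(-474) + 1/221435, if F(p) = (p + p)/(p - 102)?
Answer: 17493413/10628880 ≈ 1.6458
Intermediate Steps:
F(p) = 2*p/(-102 + p) (F(p) = (2*p)/(-102 + p) = 2*p/(-102 + p))
F(-474) + 1/221435 = 2*(-474)/(-102 - 474) + 1/221435 = 2*(-474)/(-576) + 1/221435 = 2*(-474)*(-1/576) + 1/221435 = 79/48 + 1/221435 = 17493413/10628880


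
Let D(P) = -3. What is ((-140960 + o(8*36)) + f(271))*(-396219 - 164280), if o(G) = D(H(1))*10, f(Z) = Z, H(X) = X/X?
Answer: 78872858781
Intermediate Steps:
H(X) = 1
o(G) = -30 (o(G) = -3*10 = -30)
((-140960 + o(8*36)) + f(271))*(-396219 - 164280) = ((-140960 - 30) + 271)*(-396219 - 164280) = (-140990 + 271)*(-560499) = -140719*(-560499) = 78872858781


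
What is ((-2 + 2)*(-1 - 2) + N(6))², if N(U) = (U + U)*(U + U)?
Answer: 20736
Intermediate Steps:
N(U) = 4*U² (N(U) = (2*U)*(2*U) = 4*U²)
((-2 + 2)*(-1 - 2) + N(6))² = ((-2 + 2)*(-1 - 2) + 4*6²)² = (0*(-3) + 4*36)² = (0 + 144)² = 144² = 20736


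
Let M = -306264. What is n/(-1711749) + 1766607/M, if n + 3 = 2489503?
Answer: -97087999837/13442233224 ≈ -7.2226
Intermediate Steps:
n = 2489500 (n = -3 + 2489503 = 2489500)
n/(-1711749) + 1766607/M = 2489500/(-1711749) + 1766607/(-306264) = 2489500*(-1/1711749) + 1766607*(-1/306264) = -191500/131673 - 588869/102088 = -97087999837/13442233224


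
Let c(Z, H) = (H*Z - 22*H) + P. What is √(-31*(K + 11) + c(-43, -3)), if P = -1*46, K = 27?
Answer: 7*I*√21 ≈ 32.078*I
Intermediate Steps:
P = -46
c(Z, H) = -46 - 22*H + H*Z (c(Z, H) = (H*Z - 22*H) - 46 = (-22*H + H*Z) - 46 = -46 - 22*H + H*Z)
√(-31*(K + 11) + c(-43, -3)) = √(-31*(27 + 11) + (-46 - 22*(-3) - 3*(-43))) = √(-31*38 + (-46 + 66 + 129)) = √(-1178 + 149) = √(-1029) = 7*I*√21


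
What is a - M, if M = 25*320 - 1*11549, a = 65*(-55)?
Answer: -26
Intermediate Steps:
a = -3575
M = -3549 (M = 8000 - 11549 = -3549)
a - M = -3575 - 1*(-3549) = -3575 + 3549 = -26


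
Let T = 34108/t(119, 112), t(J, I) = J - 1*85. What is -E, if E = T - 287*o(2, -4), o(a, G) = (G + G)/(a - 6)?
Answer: -7296/17 ≈ -429.18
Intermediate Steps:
t(J, I) = -85 + J (t(J, I) = J - 85 = -85 + J)
T = 17054/17 (T = 34108/(-85 + 119) = 34108/34 = 34108*(1/34) = 17054/17 ≈ 1003.2)
o(a, G) = 2*G/(-6 + a) (o(a, G) = (2*G)/(-6 + a) = 2*G/(-6 + a))
E = 7296/17 (E = 17054/17 - 287*2*(-4)/(-6 + 2) = 17054/17 - 287*2*(-4)/(-4) = 17054/17 - 287*2*(-4)*(-¼) = 17054/17 - 287*2 = 17054/17 - 1*574 = 17054/17 - 574 = 7296/17 ≈ 429.18)
-E = -1*7296/17 = -7296/17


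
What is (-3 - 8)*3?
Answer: -33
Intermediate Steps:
(-3 - 8)*3 = -11*3 = -33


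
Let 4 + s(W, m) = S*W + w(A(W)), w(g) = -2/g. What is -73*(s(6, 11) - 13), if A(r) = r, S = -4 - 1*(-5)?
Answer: 2482/3 ≈ 827.33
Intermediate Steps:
S = 1 (S = -4 + 5 = 1)
s(W, m) = -4 + W - 2/W (s(W, m) = -4 + (1*W - 2/W) = -4 + (W - 2/W) = -4 + W - 2/W)
-73*(s(6, 11) - 13) = -73*((-4 + 6 - 2/6) - 13) = -73*((-4 + 6 - 2*1/6) - 13) = -73*((-4 + 6 - 1/3) - 13) = -73*(5/3 - 13) = -73*(-34/3) = 2482/3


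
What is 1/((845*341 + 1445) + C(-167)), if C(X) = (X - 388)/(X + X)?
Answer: 334/96723615 ≈ 3.4531e-6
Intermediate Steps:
C(X) = (-388 + X)/(2*X) (C(X) = (-388 + X)/((2*X)) = (-388 + X)*(1/(2*X)) = (-388 + X)/(2*X))
1/((845*341 + 1445) + C(-167)) = 1/((845*341 + 1445) + (1/2)*(-388 - 167)/(-167)) = 1/((288145 + 1445) + (1/2)*(-1/167)*(-555)) = 1/(289590 + 555/334) = 1/(96723615/334) = 334/96723615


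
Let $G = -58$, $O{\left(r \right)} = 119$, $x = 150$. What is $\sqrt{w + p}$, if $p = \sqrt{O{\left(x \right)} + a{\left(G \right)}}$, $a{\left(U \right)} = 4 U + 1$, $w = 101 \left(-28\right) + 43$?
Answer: $\sqrt{-2785 + 4 i \sqrt{7}} \approx 0.1003 + 52.773 i$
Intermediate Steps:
$w = -2785$ ($w = -2828 + 43 = -2785$)
$a{\left(U \right)} = 1 + 4 U$
$p = 4 i \sqrt{7}$ ($p = \sqrt{119 + \left(1 + 4 \left(-58\right)\right)} = \sqrt{119 + \left(1 - 232\right)} = \sqrt{119 - 231} = \sqrt{-112} = 4 i \sqrt{7} \approx 10.583 i$)
$\sqrt{w + p} = \sqrt{-2785 + 4 i \sqrt{7}}$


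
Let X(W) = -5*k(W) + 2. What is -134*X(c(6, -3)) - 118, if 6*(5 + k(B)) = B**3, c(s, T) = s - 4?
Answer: -8528/3 ≈ -2842.7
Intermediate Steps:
c(s, T) = -4 + s
k(B) = -5 + B**3/6
X(W) = 27 - 5*W**3/6 (X(W) = -5*(-5 + W**3/6) + 2 = (25 - 5*W**3/6) + 2 = 27 - 5*W**3/6)
-134*X(c(6, -3)) - 118 = -134*(27 - 5*(-4 + 6)**3/6) - 118 = -134*(27 - 5/6*2**3) - 118 = -134*(27 - 5/6*8) - 118 = -134*(27 - 20/3) - 118 = -134*61/3 - 118 = -8174/3 - 118 = -8528/3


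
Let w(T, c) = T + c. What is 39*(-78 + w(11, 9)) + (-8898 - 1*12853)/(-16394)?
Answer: -37061477/16394 ≈ -2260.7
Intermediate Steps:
39*(-78 + w(11, 9)) + (-8898 - 1*12853)/(-16394) = 39*(-78 + (11 + 9)) + (-8898 - 1*12853)/(-16394) = 39*(-78 + 20) + (-8898 - 12853)*(-1/16394) = 39*(-58) - 21751*(-1/16394) = -2262 + 21751/16394 = -37061477/16394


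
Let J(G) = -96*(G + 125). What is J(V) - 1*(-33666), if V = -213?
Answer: 42114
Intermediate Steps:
J(G) = -12000 - 96*G (J(G) = -96*(125 + G) = -12000 - 96*G)
J(V) - 1*(-33666) = (-12000 - 96*(-213)) - 1*(-33666) = (-12000 + 20448) + 33666 = 8448 + 33666 = 42114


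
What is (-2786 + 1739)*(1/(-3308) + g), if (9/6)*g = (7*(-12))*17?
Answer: 3297230199/3308 ≈ 9.9674e+5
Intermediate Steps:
g = -952 (g = 2*((7*(-12))*17)/3 = 2*(-84*17)/3 = (⅔)*(-1428) = -952)
(-2786 + 1739)*(1/(-3308) + g) = (-2786 + 1739)*(1/(-3308) - 952) = -1047*(-1/3308 - 952) = -1047*(-3149217/3308) = 3297230199/3308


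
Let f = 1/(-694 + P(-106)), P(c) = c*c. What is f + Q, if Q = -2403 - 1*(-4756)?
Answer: 24805327/10542 ≈ 2353.0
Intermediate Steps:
Q = 2353 (Q = -2403 + 4756 = 2353)
P(c) = c**2
f = 1/10542 (f = 1/(-694 + (-106)**2) = 1/(-694 + 11236) = 1/10542 ≈ 9.4859e-5)
f + Q = 1/10542 + 2353 = 24805327/10542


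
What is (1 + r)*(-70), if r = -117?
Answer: 8120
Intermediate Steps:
(1 + r)*(-70) = (1 - 117)*(-70) = -116*(-70) = 8120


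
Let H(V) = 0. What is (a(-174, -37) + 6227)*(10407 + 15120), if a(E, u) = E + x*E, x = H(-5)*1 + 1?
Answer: 150073233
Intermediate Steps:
x = 1 (x = 0*1 + 1 = 0 + 1 = 1)
a(E, u) = 2*E (a(E, u) = E + 1*E = E + E = 2*E)
(a(-174, -37) + 6227)*(10407 + 15120) = (2*(-174) + 6227)*(10407 + 15120) = (-348 + 6227)*25527 = 5879*25527 = 150073233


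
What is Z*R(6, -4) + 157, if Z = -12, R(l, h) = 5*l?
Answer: -203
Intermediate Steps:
Z*R(6, -4) + 157 = -60*6 + 157 = -12*30 + 157 = -360 + 157 = -203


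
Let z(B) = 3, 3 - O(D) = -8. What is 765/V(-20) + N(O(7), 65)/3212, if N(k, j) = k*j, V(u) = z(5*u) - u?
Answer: 224875/6716 ≈ 33.483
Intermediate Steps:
O(D) = 11 (O(D) = 3 - 1*(-8) = 3 + 8 = 11)
V(u) = 3 - u
N(k, j) = j*k
765/V(-20) + N(O(7), 65)/3212 = 765/(3 - 1*(-20)) + (65*11)/3212 = 765/(3 + 20) + 715*(1/3212) = 765/23 + 65/292 = 224875/6716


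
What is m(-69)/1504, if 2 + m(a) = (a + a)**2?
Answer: 9521/752 ≈ 12.661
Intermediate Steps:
m(a) = -2 + 4*a**2 (m(a) = -2 + (a + a)**2 = -2 + (2*a)**2 = -2 + 4*a**2)
m(-69)/1504 = (-2 + 4*(-69)**2)/1504 = (-2 + 4*4761)*(1/1504) = (-2 + 19044)*(1/1504) = 19042*(1/1504) = 9521/752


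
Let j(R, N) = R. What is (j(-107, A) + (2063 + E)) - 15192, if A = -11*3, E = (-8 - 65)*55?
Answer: -17251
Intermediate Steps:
E = -4015 (E = -73*55 = -4015)
A = -33
(j(-107, A) + (2063 + E)) - 15192 = (-107 + (2063 - 4015)) - 15192 = (-107 - 1952) - 15192 = -2059 - 15192 = -17251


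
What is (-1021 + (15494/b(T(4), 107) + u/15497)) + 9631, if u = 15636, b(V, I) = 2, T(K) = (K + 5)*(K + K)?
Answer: 253500065/15497 ≈ 16358.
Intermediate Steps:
T(K) = 2*K*(5 + K) (T(K) = (5 + K)*(2*K) = 2*K*(5 + K))
(-1021 + (15494/b(T(4), 107) + u/15497)) + 9631 = (-1021 + (15494/2 + 15636/15497)) + 9631 = (-1021 + (15494*(1/2) + 15636*(1/15497))) + 9631 = (-1021 + (7747 + 15636/15497)) + 9631 = (-1021 + 120070895/15497) + 9631 = 104248458/15497 + 9631 = 253500065/15497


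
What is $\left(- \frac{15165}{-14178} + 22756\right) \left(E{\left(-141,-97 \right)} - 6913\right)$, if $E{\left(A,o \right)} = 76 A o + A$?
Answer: $\frac{55517156508289}{2363} \approx 2.3494 \cdot 10^{10}$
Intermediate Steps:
$E{\left(A,o \right)} = A + 76 A o$ ($E{\left(A,o \right)} = 76 A o + A = A + 76 A o$)
$\left(- \frac{15165}{-14178} + 22756\right) \left(E{\left(-141,-97 \right)} - 6913\right) = \left(- \frac{15165}{-14178} + 22756\right) \left(- 141 \left(1 + 76 \left(-97\right)\right) - 6913\right) = \left(\left(-15165\right) \left(- \frac{1}{14178}\right) + 22756\right) \left(- 141 \left(1 - 7372\right) - 6913\right) = \left(\frac{5055}{4726} + 22756\right) \left(\left(-141\right) \left(-7371\right) - 6913\right) = \frac{107549911 \left(1039311 - 6913\right)}{4726} = \frac{107549911}{4726} \cdot 1032398 = \frac{55517156508289}{2363}$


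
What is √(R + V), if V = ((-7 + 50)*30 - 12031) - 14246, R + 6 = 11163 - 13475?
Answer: I*√27305 ≈ 165.24*I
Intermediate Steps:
R = -2318 (R = -6 + (11163 - 13475) = -6 - 2312 = -2318)
V = -24987 (V = (43*30 - 12031) - 14246 = (1290 - 12031) - 14246 = -10741 - 14246 = -24987)
√(R + V) = √(-2318 - 24987) = √(-27305) = I*√27305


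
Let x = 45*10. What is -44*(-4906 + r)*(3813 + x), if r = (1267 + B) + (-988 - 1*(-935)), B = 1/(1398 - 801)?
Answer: 137810586452/199 ≈ 6.9252e+8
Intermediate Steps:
x = 450
B = 1/597 ≈ 0.0016750
r = 724759/597 (r = (1267 + 1/597) + (-988 - 1*(-935)) = 756400/597 + (-988 + 935) = 756400/597 - 53 = 724759/597 ≈ 1214.0)
-44*(-4906 + r)*(3813 + x) = -44*(-4906 + 724759/597)*(3813 + 450) = -(-96981412)*4263/597 = -44*(-3132058783/199) = 137810586452/199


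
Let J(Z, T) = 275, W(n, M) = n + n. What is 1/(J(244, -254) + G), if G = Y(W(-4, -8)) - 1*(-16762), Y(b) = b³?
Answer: 1/16525 ≈ 6.0514e-5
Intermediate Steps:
W(n, M) = 2*n
G = 16250 (G = (2*(-4))³ - 1*(-16762) = (-8)³ + 16762 = -512 + 16762 = 16250)
1/(J(244, -254) + G) = 1/(275 + 16250) = 1/16525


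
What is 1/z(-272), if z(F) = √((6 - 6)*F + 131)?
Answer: √131/131 ≈ 0.087370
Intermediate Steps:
z(F) = √131 (z(F) = √(0*F + 131) = √(0 + 131) = √131)
1/z(-272) = 1/(√131) = √131/131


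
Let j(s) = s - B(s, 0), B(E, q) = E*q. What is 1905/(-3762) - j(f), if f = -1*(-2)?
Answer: -3143/1254 ≈ -2.5064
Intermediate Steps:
f = 2
j(s) = s (j(s) = s - s*0 = s - 1*0 = s + 0 = s)
1905/(-3762) - j(f) = 1905/(-3762) - 1*2 = 1905*(-1/3762) - 2 = -635/1254 - 2 = -3143/1254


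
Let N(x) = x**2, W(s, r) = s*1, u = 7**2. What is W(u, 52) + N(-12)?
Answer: 193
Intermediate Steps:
u = 49
W(s, r) = s
W(u, 52) + N(-12) = 49 + (-12)**2 = 49 + 144 = 193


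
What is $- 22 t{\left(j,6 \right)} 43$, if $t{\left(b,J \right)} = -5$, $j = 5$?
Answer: $4730$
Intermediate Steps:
$- 22 t{\left(j,6 \right)} 43 = \left(-22\right) \left(-5\right) 43 = 110 \cdot 43 = 4730$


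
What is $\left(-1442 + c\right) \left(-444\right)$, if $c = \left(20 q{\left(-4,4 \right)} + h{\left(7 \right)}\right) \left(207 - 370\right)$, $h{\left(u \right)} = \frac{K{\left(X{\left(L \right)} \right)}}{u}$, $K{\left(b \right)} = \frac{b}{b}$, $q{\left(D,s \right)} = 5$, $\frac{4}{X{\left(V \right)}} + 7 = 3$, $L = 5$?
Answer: $\frac{55214508}{7} \approx 7.8878 \cdot 10^{6}$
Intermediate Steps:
$X{\left(V \right)} = -1$ ($X{\left(V \right)} = \frac{4}{-7 + 3} = \frac{4}{-4} = 4 \left(- \frac{1}{4}\right) = -1$)
$K{\left(b \right)} = 1$
$h{\left(u \right)} = \frac{1}{u}$ ($h{\left(u \right)} = 1 \frac{1}{u} = \frac{1}{u}$)
$c = - \frac{114263}{7}$ ($c = \left(20 \cdot 5 + \frac{1}{7}\right) \left(207 - 370\right) = \left(100 + \frac{1}{7}\right) \left(-163\right) = \frac{701}{7} \left(-163\right) = - \frac{114263}{7} \approx -16323.0$)
$\left(-1442 + c\right) \left(-444\right) = \left(-1442 - \frac{114263}{7}\right) \left(-444\right) = \left(- \frac{124357}{7}\right) \left(-444\right) = \frac{55214508}{7}$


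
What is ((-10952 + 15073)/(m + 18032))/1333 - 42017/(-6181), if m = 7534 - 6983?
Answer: 1040834419264/153110410159 ≈ 6.7979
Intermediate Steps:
m = 551
((-10952 + 15073)/(m + 18032))/1333 - 42017/(-6181) = ((-10952 + 15073)/(551 + 18032))/1333 - 42017/(-6181) = (4121/18583)*(1/1333) - 42017*(-1/6181) = (4121*(1/18583))*(1/1333) + 42017/6181 = (4121/18583)*(1/1333) + 42017/6181 = 4121/24771139 + 42017/6181 = 1040834419264/153110410159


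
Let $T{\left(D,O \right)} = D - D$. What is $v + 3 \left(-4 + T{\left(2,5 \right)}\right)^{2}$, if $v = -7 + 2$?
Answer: $43$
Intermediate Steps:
$T{\left(D,O \right)} = 0$
$v = -5$
$v + 3 \left(-4 + T{\left(2,5 \right)}\right)^{2} = -5 + 3 \left(-4 + 0\right)^{2} = -5 + 3 \left(-4\right)^{2} = -5 + 3 \cdot 16 = -5 + 48 = 43$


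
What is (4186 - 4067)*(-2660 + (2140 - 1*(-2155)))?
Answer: 194565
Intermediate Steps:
(4186 - 4067)*(-2660 + (2140 - 1*(-2155))) = 119*(-2660 + (2140 + 2155)) = 119*(-2660 + 4295) = 119*1635 = 194565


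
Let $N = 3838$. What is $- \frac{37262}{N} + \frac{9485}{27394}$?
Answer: $- \frac{492175899}{52569086} \approx -9.3625$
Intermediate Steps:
$- \frac{37262}{N} + \frac{9485}{27394} = - \frac{37262}{3838} + \frac{9485}{27394} = \left(-37262\right) \frac{1}{3838} + 9485 \cdot \frac{1}{27394} = - \frac{18631}{1919} + \frac{9485}{27394} = - \frac{492175899}{52569086}$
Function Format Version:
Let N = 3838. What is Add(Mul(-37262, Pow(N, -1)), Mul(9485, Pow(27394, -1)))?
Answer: Rational(-492175899, 52569086) ≈ -9.3625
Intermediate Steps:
Add(Mul(-37262, Pow(N, -1)), Mul(9485, Pow(27394, -1))) = Add(Mul(-37262, Pow(3838, -1)), Mul(9485, Pow(27394, -1))) = Add(Mul(-37262, Rational(1, 3838)), Mul(9485, Rational(1, 27394))) = Add(Rational(-18631, 1919), Rational(9485, 27394)) = Rational(-492175899, 52569086)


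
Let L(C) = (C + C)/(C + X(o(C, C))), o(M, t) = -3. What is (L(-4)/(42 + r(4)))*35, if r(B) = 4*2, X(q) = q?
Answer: ⅘ ≈ 0.80000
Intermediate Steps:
r(B) = 8
L(C) = 2*C/(-3 + C) (L(C) = (C + C)/(C - 3) = (2*C)/(-3 + C) = 2*C/(-3 + C))
(L(-4)/(42 + r(4)))*35 = ((2*(-4)/(-3 - 4))/(42 + 8))*35 = ((2*(-4)/(-7))/50)*35 = ((2*(-4)*(-⅐))*(1/50))*35 = ((8/7)*(1/50))*35 = (4/175)*35 = ⅘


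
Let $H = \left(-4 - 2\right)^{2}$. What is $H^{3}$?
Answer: $46656$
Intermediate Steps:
$H = 36$ ($H = \left(-6\right)^{2} = 36$)
$H^{3} = 36^{3} = 46656$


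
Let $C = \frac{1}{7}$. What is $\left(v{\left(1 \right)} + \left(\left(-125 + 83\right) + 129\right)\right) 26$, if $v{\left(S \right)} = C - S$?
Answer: $\frac{15678}{7} \approx 2239.7$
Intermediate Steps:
$C = \frac{1}{7} \approx 0.14286$
$v{\left(S \right)} = \frac{1}{7} - S$
$\left(v{\left(1 \right)} + \left(\left(-125 + 83\right) + 129\right)\right) 26 = \left(\left(\frac{1}{7} - 1\right) + \left(\left(-125 + 83\right) + 129\right)\right) 26 = \left(\left(\frac{1}{7} - 1\right) + \left(-42 + 129\right)\right) 26 = \left(- \frac{6}{7} + 87\right) 26 = \frac{603}{7} \cdot 26 = \frac{15678}{7}$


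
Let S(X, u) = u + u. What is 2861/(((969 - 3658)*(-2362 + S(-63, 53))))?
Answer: 2861/6066384 ≈ 0.00047162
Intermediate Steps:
S(X, u) = 2*u
2861/(((969 - 3658)*(-2362 + S(-63, 53)))) = 2861/(((969 - 3658)*(-2362 + 2*53))) = 2861/((-2689*(-2362 + 106))) = 2861/((-2689*(-2256))) = 2861/6066384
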